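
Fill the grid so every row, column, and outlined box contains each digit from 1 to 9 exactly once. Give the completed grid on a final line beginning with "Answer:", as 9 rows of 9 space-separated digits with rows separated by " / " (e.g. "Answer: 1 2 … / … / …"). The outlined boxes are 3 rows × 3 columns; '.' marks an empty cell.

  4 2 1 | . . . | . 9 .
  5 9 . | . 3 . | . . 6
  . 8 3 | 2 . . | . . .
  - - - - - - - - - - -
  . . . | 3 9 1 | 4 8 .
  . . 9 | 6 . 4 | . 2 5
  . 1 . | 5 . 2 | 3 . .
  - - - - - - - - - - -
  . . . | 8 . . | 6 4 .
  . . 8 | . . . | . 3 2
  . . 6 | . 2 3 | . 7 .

Step 1. [r1c4∈{7}] only 7 remains possible at r1c4 ⇒ r1c4=7.
Step 2. [r4c9∈{7}] nothing but 7 survives at r4c9. So r4c9=7.
Step 3. [r3c8∈{1,5}] across col 8, 5 lands solely at r3c8, so r3c8=5.
Step 4. [r3c1∈{6,7}] across box 1, 6 lands solely at r3c1 ⇒ r3c1=6.
Step 5. [r1c7∈{8}] r1c7 has the single candidate 8, so r1c7=8.
Step 6. [r5c7∈{1}] r5c7 is down to just 1. So r5c7=1.
Step 7. [r2c4∈{1,4}] 4 has one home in row 2: r2c4 ⇒ r2c4=4.
Step 8. [r8c5∈{1,4,5,6,7}] col 5 places 4 nowhere but r8c5, so r8c5=4.
Step 9. [r8c6∈{5,6,7,9}] r8c6 is the only open cell in row 8 admitting 6, so r8c6=6.
Step 10. [r7c6∈{5,7,9}] in col 6, 7 fits only at r7c6, so r7c6=7.
Step 11. [r7c5∈{1,5}] 5 has one home in box 8: r7c5. So r7c5=5.
Step 12. [r4c3∈{2,5}] col 3 places 5 nowhere but r4c3, so r4c3=5.
Step 13. [r6c9∈{9}] r6c9's peers cover all but 9, so r6c9=9.
Step 14. [r7c1∈{1,2,3,9}] in row 7, 9 fits only at r7c1, so r7c1=9.
Step 15. [r5c1∈{3,7,8}] across col 1, 3 lands solely at r5c1. So r5c1=3.
Step 16. [r5c2∈{7}] only 7 remains possible at r5c2, so r5c2=7.
Step 17. [r9c1∈{1}] r9c1 has the single candidate 1, so r9c1=1.
Step 18. [r8c2∈{5}] r8c2 is down to just 5 ⇒ r8c2=5.
Step 19. [r9c4∈{9}] r9c4 has the single candidate 9 ⇒ r9c4=9.
Step 20. [r3c7∈{7}] only 7 remains possible at r3c7 ⇒ r3c7=7.
Step 21. [r2c8∈{1}] r2c8 is down to just 1, so r2c8=1.
Step 22. [r6c1∈{8}] r6c1 is down to just 8, so r6c1=8.
Step 23. [r7c9∈{1}] nothing but 1 survives at r7c9. So r7c9=1.
Step 24. [r3c5∈{1}] only 1 remains possible at r3c5. So r3c5=1.
Step 25. [r3c9∈{4}] r3c9 has the single candidate 4, so r3c9=4.
Step 26. [r4c1∈{2}] r4c1 is down to just 2. So r4c1=2.
Step 27. [r1c5∈{6}] only 6 remains possible at r1c5, so r1c5=6.
Step 28. [r8c4∈{1}] r8c4 is down to just 1, so r8c4=1.
Step 29. [r9c9∈{8}] r9c9's peers cover all but 8. So r9c9=8.
Step 30. [r4c2∈{6}] r4c2's peers cover all but 6. So r4c2=6.
Step 31. [r9c7∈{5}] r9c7 has the single candidate 5 ⇒ r9c7=5.
Step 32. [r6c3∈{4}] only 4 remains possible at r6c3, so r6c3=4.
Step 33. [r8c7∈{9}] r8c7 has the single candidate 9. So r8c7=9.
Step 34. [r7c2∈{3}] r7c2 is down to just 3, so r7c2=3.
Step 35. [r6c8∈{6}] r6c8 is down to just 6 ⇒ r6c8=6.
Step 36. [r8c1∈{7}] r8c1 has the single candidate 7. So r8c1=7.
Step 37. [r9c2∈{4}] only 4 remains possible at r9c2. So r9c2=4.
Step 38. [r5c5∈{8}] r5c5 has the single candidate 8, so r5c5=8.
Step 39. [r1c9∈{3}] r1c9 is down to just 3. So r1c9=3.
Step 40. [r1c6∈{5}] r1c6 is down to just 5. So r1c6=5.
Step 41. [r7c3∈{2}] r7c3 has the single candidate 2, so r7c3=2.
Step 42. [r2c7∈{2}] r2c7 has the single candidate 2, so r2c7=2.
Step 43. [r3c6∈{9}] only 9 remains possible at r3c6, so r3c6=9.
Step 44. [r2c6∈{8}] r2c6's peers cover all but 8. So r2c6=8.
Step 45. [r2c3∈{7}] r2c3 is down to just 7, so r2c3=7.
Step 46. [r6c5∈{7}] only 7 remains possible at r6c5. So r6c5=7.

Answer: 4 2 1 7 6 5 8 9 3 / 5 9 7 4 3 8 2 1 6 / 6 8 3 2 1 9 7 5 4 / 2 6 5 3 9 1 4 8 7 / 3 7 9 6 8 4 1 2 5 / 8 1 4 5 7 2 3 6 9 / 9 3 2 8 5 7 6 4 1 / 7 5 8 1 4 6 9 3 2 / 1 4 6 9 2 3 5 7 8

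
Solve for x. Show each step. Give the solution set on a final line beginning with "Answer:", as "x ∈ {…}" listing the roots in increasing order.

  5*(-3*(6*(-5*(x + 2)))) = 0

Step 1. [5*(-3*(6*(-5*(x + 2)))) = 0] divide by the outer 5 ⇒ div: -3*(6*(-5*(x + 2))) = 0.
Step 2. [-3*(6*(-5*(x + 2))) = 0] -3·(inner) — divide through by -3, so div: 6*(-5*(x + 2)) = 0.
Step 3. [6*(-5*(x + 2)) = 0] 6 out front; divide by 6 ⇒ div: -5*(x + 2) = 0.
Step 4. [-5*(x + 2) = 0] LHS = -5·(…); ÷-5 both sides. So div: x + 2 = 0.
Step 5. [x + 2 = 0] 2 comes off first (subtract 2). So sub: x = -2.

Answer: x ∈ {-2}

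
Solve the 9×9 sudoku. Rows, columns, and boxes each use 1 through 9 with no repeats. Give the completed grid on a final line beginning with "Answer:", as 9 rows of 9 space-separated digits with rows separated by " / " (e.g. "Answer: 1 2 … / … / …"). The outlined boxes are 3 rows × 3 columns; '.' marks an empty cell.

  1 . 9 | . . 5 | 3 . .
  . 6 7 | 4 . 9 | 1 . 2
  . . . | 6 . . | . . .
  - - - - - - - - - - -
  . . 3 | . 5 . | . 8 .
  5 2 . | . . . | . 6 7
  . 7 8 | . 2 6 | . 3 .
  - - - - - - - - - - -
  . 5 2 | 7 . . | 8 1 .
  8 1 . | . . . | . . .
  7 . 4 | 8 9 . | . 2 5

Step 1. [r4c2∈{4,9}] r4c2 is the only open cell in col 2 admitting 9, so r4c2=9.
Step 2. [r4c4∈{1}] r4c4 has the single candidate 1. So r4c4=1.
Step 3. [r4c9∈{4}] nothing but 4 survives at r4c9, so r4c9=4.
Step 4. [r2c5∈{3,8}] in row 2, 8 fits only at r2c5. So r2c5=8.
Step 5. [r5c7∈{9}] nothing but 9 survives at r5c7 ⇒ r5c7=9.
Step 6. [r8c3∈{6}] nothing but 6 survives at r8c3 ⇒ r8c3=6.
Step 7. [r3c5∈{1,3,7}] 1 has one home in col 5: r3c5. So r3c5=1.
Step 8. [r3c6∈{2,3,7}] 3 has one home in box 2: r3c6 ⇒ r3c6=3.
Step 9. [r7c6∈{4}] only 4 remains possible at r7c6 ⇒ r7c6=4.
Step 10. [r8c5∈{3}] nothing but 3 survives at r8c5 ⇒ r8c5=3.
Step 11. [r8c9∈{9}] nothing but 9 survives at r8c9. So r8c9=9.
Step 12. [r3c8∈{4,5,7,9}] r3c8 is the only open cell in row 3 admitting 9, so r3c8=9.
Step 13. [r3c7∈{4,5,7}] in row 3, 7 fits only at r3c7 ⇒ r3c7=7.
Step 14. [r1c9∈{6,8}] across row 1, 6 lands solely at r1c9. So r1c9=6.
Step 15. [r1c8∈{4}] nothing but 4 survives at r1c8, so r1c8=4.
Step 16. [r3c2∈{4,8}] 4 has one home in col 2: r3c2. So r3c2=4.
Step 17. [r8c4∈{2,5}] row 8 places 5 nowhere but r8c4 ⇒ r8c4=5.
Step 18. [r7c9∈{3}] nothing but 3 survives at r7c9 ⇒ r7c9=3.
Step 19. [r3c9∈{8}] r3c9 has the single candidate 8. So r3c9=8.
Step 20. [r6c7∈{5}] r6c7's peers cover all but 5 ⇒ r6c7=5.
Step 21. [r1c4∈{2}] nothing but 2 survives at r1c4, so r1c4=2.
Step 22. [r1c5∈{7}] r1c5 is down to just 7 ⇒ r1c5=7.
Step 23. [r6c9∈{1}] nothing but 1 survives at r6c9, so r6c9=1.
Step 24. [r7c5∈{6}] r7c5 is down to just 6 ⇒ r7c5=6.
Step 25. [r2c8∈{5}] nothing but 5 survives at r2c8, so r2c8=5.
Step 26. [r3c3∈{5}] r3c3 has the single candidate 5 ⇒ r3c3=5.
Step 27. [r5c4∈{3}] nothing but 3 survives at r5c4 ⇒ r5c4=3.
Step 28. [r5c3∈{1}] r5c3's peers cover all but 1. So r5c3=1.
Step 29. [r4c1∈{6}] only 6 remains possible at r4c1, so r4c1=6.
Step 30. [r5c5∈{4}] only 4 remains possible at r5c5, so r5c5=4.
Step 31. [r1c2∈{8}] only 8 remains possible at r1c2 ⇒ r1c2=8.
Step 32. [r8c7∈{4}] r8c7 has the single candidate 4. So r8c7=4.
Step 33. [r4c6∈{7}] r4c6's peers cover all but 7. So r4c6=7.
Step 34. [r6c1∈{4}] nothing but 4 survives at r6c1. So r6c1=4.
Step 35. [r7c1∈{9}] nothing but 9 survives at r7c1 ⇒ r7c1=9.
Step 36. [r9c2∈{3}] nothing but 3 survives at r9c2 ⇒ r9c2=3.
Step 37. [r5c6∈{8}] r5c6 has the single candidate 8, so r5c6=8.
Step 38. [r2c1∈{3}] nothing but 3 survives at r2c1, so r2c1=3.
Step 39. [r4c7∈{2}] r4c7's peers cover all but 2, so r4c7=2.
Step 40. [r6c4∈{9}] r6c4 is down to just 9 ⇒ r6c4=9.
Step 41. [r3c1∈{2}] r3c1's peers cover all but 2. So r3c1=2.
Step 42. [r8c8∈{7}] nothing but 7 survives at r8c8 ⇒ r8c8=7.
Step 43. [r9c6∈{1}] r9c6's peers cover all but 1 ⇒ r9c6=1.
Step 44. [r8c6∈{2}] r8c6 has the single candidate 2 ⇒ r8c6=2.
Step 45. [r9c7∈{6}] only 6 remains possible at r9c7, so r9c7=6.

Answer: 1 8 9 2 7 5 3 4 6 / 3 6 7 4 8 9 1 5 2 / 2 4 5 6 1 3 7 9 8 / 6 9 3 1 5 7 2 8 4 / 5 2 1 3 4 8 9 6 7 / 4 7 8 9 2 6 5 3 1 / 9 5 2 7 6 4 8 1 3 / 8 1 6 5 3 2 4 7 9 / 7 3 4 8 9 1 6 2 5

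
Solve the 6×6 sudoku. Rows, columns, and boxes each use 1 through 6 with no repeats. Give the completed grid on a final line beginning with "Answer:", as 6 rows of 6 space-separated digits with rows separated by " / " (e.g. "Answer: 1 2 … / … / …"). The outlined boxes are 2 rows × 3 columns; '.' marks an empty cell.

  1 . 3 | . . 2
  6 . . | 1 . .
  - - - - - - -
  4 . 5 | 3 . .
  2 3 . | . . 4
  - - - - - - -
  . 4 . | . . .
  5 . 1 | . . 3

Step 1. [r2c6∈{5}] r2c6's peers cover all but 5. So r2c6=5.
Step 2. [r4c5∈{1,5,6}] in row 4, 1 fits only at r4c5, so r4c5=1.
Step 3. [r3c6∈{6}] r3c6 is down to just 6 ⇒ r3c6=6.
Step 4. [r6c2∈{2,6}] across col 2, 6 lands solely at r6c2. So r6c2=6.
Step 5. [r5c3∈{2}] r5c3 is down to just 2 ⇒ r5c3=2.
Step 6. [r6c4∈{2,4}] col 4 places 2 nowhere but r6c4. So r6c4=2.
Step 7. [r1c4∈{4,6}] across col 4, 4 lands solely at r1c4, so r1c4=4.
Step 8. [r5c4∈{5,6}] in col 4, 6 fits only at r5c4 ⇒ r5c4=6.
Step 9. [r5c6∈{1}] nothing but 1 survives at r5c6 ⇒ r5c6=1.
Step 10. [r2c5∈{3}] only 3 remains possible at r2c5 ⇒ r2c5=3.
Step 11. [r3c2∈{1}] r3c2 is down to just 1. So r3c2=1.
Step 12. [r4c4∈{5}] only 5 remains possible at r4c4, so r4c4=5.
Step 13. [r3c5∈{2}] nothing but 2 survives at r3c5 ⇒ r3c5=2.
Step 14. [r4c3∈{6}] r4c3 has the single candidate 6 ⇒ r4c3=6.
Step 15. [r6c5∈{4}] only 4 remains possible at r6c5. So r6c5=4.
Step 16. [r2c2∈{2}] r2c2 has the single candidate 2, so r2c2=2.
Step 17. [r2c3∈{4}] nothing but 4 survives at r2c3. So r2c3=4.
Step 18. [r1c2∈{5}] only 5 remains possible at r1c2. So r1c2=5.
Step 19. [r5c5∈{5}] nothing but 5 survives at r5c5. So r5c5=5.
Step 20. [r5c1∈{3}] r5c1's peers cover all but 3, so r5c1=3.
Step 21. [r1c5∈{6}] nothing but 6 survives at r1c5. So r1c5=6.

Answer: 1 5 3 4 6 2 / 6 2 4 1 3 5 / 4 1 5 3 2 6 / 2 3 6 5 1 4 / 3 4 2 6 5 1 / 5 6 1 2 4 3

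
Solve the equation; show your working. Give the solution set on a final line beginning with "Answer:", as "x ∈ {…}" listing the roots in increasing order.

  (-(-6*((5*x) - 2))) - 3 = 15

Step 1. [(-(-6*((5*x) - 2))) - 3 = 15] 3 comes off first (add 3), so sub: -(-6*((5*x) - 2)) = 18.
Step 2. [-(-6*((5*x) - 2)) = 18] LHS negated; negate both sides, so neg: -6*((5*x) - 2) = -18.
Step 3. [-6*((5*x) - 2) = -18] LHS = -6·(…); ÷-6 both sides, so div: (5*x) - 2 = 3.
Step 4. [(5*x) - 2 = 3] the outer -2 inverts by adding 2. So sub: 5*x = 5.
Step 5. [5*x = 5] divide by the outer 5, so div: x = 1.

Answer: x ∈ {1}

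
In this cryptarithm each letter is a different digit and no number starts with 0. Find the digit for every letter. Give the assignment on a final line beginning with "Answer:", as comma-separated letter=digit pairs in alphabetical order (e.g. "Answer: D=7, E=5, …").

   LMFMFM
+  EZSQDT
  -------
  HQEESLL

Step 1. [col 1: M + T ≡ L (mod 10)] several values work for L in column 1 (M + T ≡ L (mod 10), carry-in 0); try L=5, so L=5.
Step 2. [col 1: M + T ≡ L (mod 10)] no forcing yet in column 1 (carry-in 0); M=9 is free and consistent — try it, so M=9.
Step 3. [col 1: M + T ≡ L (mod 10)] from column 1 (M=9, L=5, carry-in 0, digits 5,9 already taken and all letters distinct): T must equal 6 ⇒ T=6.
Step 4. [col 2: F + D ≡ L (mod 10)] no forcing yet in column 2 (carry-in 1); F=4 is free and consistent — try it ⇒ F=4.
Step 5. [H] H is the leading digit of a 7-digit sum of two 6-digit numbers; the final carry is exactly 1. So H=1.
Step 6. [col 2: F + D ≡ L (mod 10)] from column 2 (F=4, L=5, carry-in 1, digits 1,4,5,6,9 already taken and all letters distinct): D must equal 0. So D=0.
Step 7. [col 3: M + Q ≡ S (mod 10)] no forcing yet in column 3 (carry-in 0); S=2 is free and consistent — try it. So S=2.
Step 8. [col 3: M + Q ≡ S (mod 10)] column 3: given M=9, S=2, carry-in 0, and digits 0,1,2,4,5,6,9 already taken and all letters distinct, M+Q≡S (mod 10) forces Q=3, so Q=3.
Step 9. [col 4: F + S ≡ E (mod 10)] column 4: given F=4, S=2, carry-in 1, and digits 0,1,2,3,4,5,6,9 already taken and all letters distinct, F+S≡E (mod 10) forces E=7, so E=7.
Step 10. [col 5: M + Z ≡ E (mod 10)] in column 5 we have M+Z≡E with carry-in 0; given M=9, E=7 and digits 0,1,2,3,4,5,6,7,9 already taken and all letters distinct, that pins Z to 8, so Z=8.

Answer: D=0, E=7, F=4, H=1, L=5, M=9, Q=3, S=2, T=6, Z=8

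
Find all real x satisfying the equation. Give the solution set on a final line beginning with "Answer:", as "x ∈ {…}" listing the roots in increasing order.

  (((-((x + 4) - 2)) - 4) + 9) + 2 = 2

Step 1. [(((-((x + 4) - 2)) - 4) + 9) + 2 = 2] the outer +2 inverts by subtracting 2 ⇒ sub: ((-((x + 4) - 2)) - 4) + 9 = 0.
Step 2. [((-((x + 4) - 2)) - 4) + 9 = 0] subtract 9: x sits inside (… + 9) ⇒ sub: (-((x + 4) - 2)) - 4 = -9.
Step 3. [(-((x + 4) - 2)) - 4 = -9] add 4: x sits inside (… - 4). So sub: -((x + 4) - 2) = -5.
Step 4. [-((x + 4) - 2) = -5] LHS negated; negate both sides. So neg: (x + 4) - 2 = 5.
Step 5. [(x + 4) - 2 = 5] peel the -2: add 2 from each side, so sub: x + 4 = 7.
Step 6. [x + 4 = 7] subtract 4: x sits inside (… + 4). So sub: x = 3.

Answer: x ∈ {3}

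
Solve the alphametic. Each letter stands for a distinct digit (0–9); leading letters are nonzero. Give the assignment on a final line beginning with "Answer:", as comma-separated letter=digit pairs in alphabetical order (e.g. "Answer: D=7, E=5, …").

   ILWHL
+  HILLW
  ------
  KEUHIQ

Step 1. [col 1: L + W ≡ Q (mod 10)] column 1 (L + W ≡ Q (mod 10), carry-in 0) doesn't pin W yet; pick W=3 and continue. So W=3.
Step 2. [col 1: L + W ≡ Q (mod 10)] no forcing yet in column 1 (carry-in 0); Q=7 is free and consistent — try it, so Q=7.
Step 3. [K] K is the leading digit of a 6-digit sum of two 5-digit numbers; the final carry is exactly 1 ⇒ K=1.
Step 4. [col 1: L + W ≡ Q (mod 10)] column 1 reads L+W+carry(0)=Q with W=3, Q=7; with digits 1,3,7 already taken and all letters distinct, the only value for L is 4. So L=4.
Step 5. [col 2: H + L ≡ I (mod 10)] I=2 is one option consistent with column 2 (H + L ≡ I (mod 10), carry-in 0) — take it, so I=2.
Step 6. [col 2: H + L ≡ I (mod 10)] from column 2 (L=4, I=2, carry-in 0, digits 1,2,3,4,7 already taken and all letters distinct): H must equal 8. So H=8.
Step 7. [col 4: L + I ≡ U (mod 10)] column 4 reads L+I+carry(0)=U with L=4, I=2; with digits 1,2,3,4,7,8 already taken and all letters distinct, the only value for U is 6. So U=6.
Step 8. [col 5: I + H ≡ E (mod 10)] in column 5 we have I+H≡E with carry-in 0; given I=2, H=8 and digits 1,2,3,4,6,7,8 already taken and all letters distinct, that pins E to 0 ⇒ E=0.

Answer: E=0, H=8, I=2, K=1, L=4, Q=7, U=6, W=3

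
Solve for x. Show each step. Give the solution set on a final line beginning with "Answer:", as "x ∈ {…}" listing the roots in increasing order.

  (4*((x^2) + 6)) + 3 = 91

Step 1. [(4*((x^2) + 6)) + 3 = 91] subtract 3: x sits inside (… + 3) ⇒ sub: 4*((x^2) + 6) = 88.
Step 2. [4*((x^2) + 6) = 88] leading coefficient 4: divide by 4 ⇒ div: (x^2) + 6 = 22.
Step 3. [(x^2) + 6 = 22] +6 is outermost — subtract 6 both sides ⇒ sub: x^2 = 16.
Step 4. [x^2 = 16] √ both sides: 16 ≥ 0 gives two branches ⇒ sqrt: x = 4 or -4.

Answer: x ∈ {-4, 4}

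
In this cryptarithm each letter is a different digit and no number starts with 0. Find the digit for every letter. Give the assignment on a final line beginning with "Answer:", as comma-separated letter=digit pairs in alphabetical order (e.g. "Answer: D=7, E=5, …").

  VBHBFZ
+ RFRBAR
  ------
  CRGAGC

Step 1. [col 1: Z + R ≡ C (mod 10)] column 1 (Z + R ≡ C (mod 10), carry-in 0) doesn't pin C yet; pick C=8 and continue ⇒ C=8.
Step 2. [col 1: Z + R ≡ C (mod 10)] no forcing yet in column 1 (carry-in 0); Z=7 is free and consistent — try it ⇒ Z=7.
Step 3. [col 1: Z + R ≡ C (mod 10)] in column 1 we have Z+R≡C with carry-in 0; given Z=7, C=8 and digits 7,8 already taken and all letters distinct, that pins R to 1, so R=1.
Step 4. [col 2: F + A ≡ G (mod 10)] several values work for G in column 2 (F + A ≡ G (mod 10), carry-in 0); try G=4. So G=4.
Step 5. [col 2: F + A ≡ G (mod 10)] F=9 is one option consistent with column 2 (F + A ≡ G (mod 10), carry-in 0) — take it. So F=9.
Step 6. [col 2: F + A ≡ G (mod 10)] column 2 reads F+A+carry(0)=G with F=9, G=4; with digits 1,4,7,8,9 already taken and all letters distinct, the only value for A is 5, so A=5.
Step 7. [col 3: B + B ≡ A (mod 10)] from column 3 (A=5, carry-in 1, digits 1,4,5,7,8,9 already taken and all letters distinct): B must equal 2, so B=2.
Step 8. [col 4: H + R ≡ G (mod 10)] column 4: given R=1, G=4, carry-in 0, and digits 1,2,4,5,7,8,9 already taken and all letters distinct, H+R≡G (mod 10) forces H=3 ⇒ H=3.
Step 9. [col 6: V + R ≡ C (mod 10)] column 6 reads V+R+carry(1)=C with R=1, C=8; with digits 1,2,3,4,5,7,8,9 already taken and all letters distinct, the only value for V is 6, so V=6.

Answer: A=5, B=2, C=8, F=9, G=4, H=3, R=1, V=6, Z=7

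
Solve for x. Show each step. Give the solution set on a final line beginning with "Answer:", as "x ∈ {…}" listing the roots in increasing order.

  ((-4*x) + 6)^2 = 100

Step 1. [((-4*x) + 6)^2 = 100] LHS squared, RHS 100 ≥ 0: apply √ (±) ⇒ sqrt: (-4*x) + 6 = 10 or -10.
Step 2. [(-4*x) + 6 = 10 or -10] 6 comes off first (subtract 6) ⇒ sub: -4*x = 4 or -16.
Step 3. [-4*x = 4 or -16] divide by the outer -4, so div: x = -1 or 4.

Answer: x ∈ {-1, 4}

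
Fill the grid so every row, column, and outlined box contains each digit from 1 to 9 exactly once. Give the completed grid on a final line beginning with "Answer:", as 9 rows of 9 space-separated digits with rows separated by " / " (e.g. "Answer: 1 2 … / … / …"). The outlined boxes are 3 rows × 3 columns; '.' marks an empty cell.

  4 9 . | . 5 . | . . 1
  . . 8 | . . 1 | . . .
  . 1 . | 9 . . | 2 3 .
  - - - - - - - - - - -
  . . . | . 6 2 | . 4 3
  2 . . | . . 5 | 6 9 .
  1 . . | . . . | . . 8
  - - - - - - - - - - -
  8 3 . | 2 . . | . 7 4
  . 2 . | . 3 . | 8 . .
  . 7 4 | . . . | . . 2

Step 1. [r1c7∈{7}] only 7 remains possible at r1c7, so r1c7=7.
Step 2. [r6c7∈{5}] only 5 remains possible at r6c7, so r6c7=5.
Step 3. [r7c3∈{1,5,6,9}] across row 7, 5 lands solely at r7c3 ⇒ r7c3=5.
Step 4. [r7c6∈{6,9}] in row 7, 6 fits only at r7c6. So r7c6=6.
Step 5. [r2c1∈{3,5,6,7}] col 1 places 3 nowhere but r2c1. So r2c1=3.
Step 6. [r8c3∈{1,6,9}] across col 3, 1 lands solely at r8c3 ⇒ r8c3=1.
Step 7. [r9c8∈{1,5,6}] in col 8, 1 fits only at r9c8 ⇒ r9c8=1.
Step 8. [r7c7∈{9}] nothing but 9 survives at r7c7. So r7c7=9.
Step 9. [r5c9∈{7}] r5c9's peers cover all but 7. So r5c9=7.
Step 10. [r9c1∈{6,9}] r9c1 is the only open cell in row 9 admitting 6, so r9c1=6.
Step 11. [r1c8∈{6,8}] across col 8, 8 lands solely at r1c8. So r1c8=8.
Step 12. [r1c6∈{3}] nothing but 3 survives at r1c6, so r1c6=3.
Step 13. [r8c1∈{9}] r8c1's peers cover all but 9, so r8c1=9.
Step 14. [r2c7∈{4}] r2c7 has the single candidate 4, so r2c7=4.
Step 15. [r1c4∈{6}] r1c4 is down to just 6 ⇒ r1c4=6.
Step 16. [r2c4∈{7}] r2c4 has the single candidate 7. So r2c4=7.
Step 17. [r6c5∈{4,7,9}] 7 has one home in col 5: r6c5, so r6c5=7.
Step 18. [r6c6∈{4,9}] across box 5, 9 lands solely at r6c6 ⇒ r6c6=9.
Step 19. [r9c6∈{8}] only 8 remains possible at r9c6 ⇒ r9c6=8.
Step 20. [r3c6∈{4}] nothing but 4 survives at r3c6. So r3c6=4.
Step 21. [r5c5∈{1,4,8}] r5c5 is the only open cell in col 5 admitting 4, so r5c5=4.
Step 22. [r5c4∈{1,3,8}] 1 has one home in row 5: r5c4 ⇒ r5c4=1.
Step 23. [r2c9∈{5,6,9}] across row 2, 9 lands solely at r2c9. So r2c9=9.
Step 24. [r4c4∈{8}] nothing but 8 survives at r4c4, so r4c4=8.
Step 25. [r4c2∈{5}] only 5 remains possible at r4c2 ⇒ r4c2=5.
Step 26. [r2c2∈{6}] nothing but 6 survives at r2c2. So r2c2=6.
Step 27. [r3c1∈{5,7}] col 1 places 5 nowhere but r3c1 ⇒ r3c1=5.
Step 28. [r8c9∈{5,6}] 5 has one home in col 9: r8c9, so r8c9=5.
Step 29. [r6c4∈{3}] r6c4's peers cover all but 3, so r6c4=3.
Step 30. [r4c1∈{7}] nothing but 7 survives at r4c1, so r4c1=7.
Step 31. [r2c5∈{2}] r2c5's peers cover all but 2 ⇒ r2c5=2.
Step 32. [r5c2∈{8}] r5c2 has the single candidate 8 ⇒ r5c2=8.
Step 33. [r9c7∈{3}] nothing but 3 survives at r9c7, so r9c7=3.
Step 34. [r3c3∈{7}] r3c3 is down to just 7. So r3c3=7.
Step 35. [r3c5∈{8}] r3c5 is down to just 8. So r3c5=8.
Step 36. [r4c3∈{9}] nothing but 9 survives at r4c3. So r4c3=9.
Step 37. [r8c8∈{6}] nothing but 6 survives at r8c8, so r8c8=6.
Step 38. [r4c7∈{1}] r4c7 is down to just 1. So r4c7=1.
Step 39. [r3c9∈{6}] r3c9 has the single candidate 6. So r3c9=6.
Step 40. [r1c3∈{2}] nothing but 2 survives at r1c3. So r1c3=2.
Step 41. [r6c3∈{6}] nothing but 6 survives at r6c3. So r6c3=6.
Step 42. [r8c4∈{4}] r8c4's peers cover all but 4 ⇒ r8c4=4.
Step 43. [r9c4∈{5}] r9c4's peers cover all but 5, so r9c4=5.
Step 44. [r9c5∈{9}] r9c5 is down to just 9. So r9c5=9.
Step 45. [r2c8∈{5}] r2c8's peers cover all but 5 ⇒ r2c8=5.
Step 46. [r6c8∈{2}] r6c8's peers cover all but 2, so r6c8=2.
Step 47. [r8c6∈{7}] nothing but 7 survives at r8c6. So r8c6=7.
Step 48. [r5c3∈{3}] r5c3's peers cover all but 3, so r5c3=3.
Step 49. [r7c5∈{1}] r7c5's peers cover all but 1. So r7c5=1.
Step 50. [r6c2∈{4}] r6c2 is down to just 4, so r6c2=4.

Answer: 4 9 2 6 5 3 7 8 1 / 3 6 8 7 2 1 4 5 9 / 5 1 7 9 8 4 2 3 6 / 7 5 9 8 6 2 1 4 3 / 2 8 3 1 4 5 6 9 7 / 1 4 6 3 7 9 5 2 8 / 8 3 5 2 1 6 9 7 4 / 9 2 1 4 3 7 8 6 5 / 6 7 4 5 9 8 3 1 2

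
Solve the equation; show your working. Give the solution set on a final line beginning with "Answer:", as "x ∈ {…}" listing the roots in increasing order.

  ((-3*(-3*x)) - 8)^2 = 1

Step 1. [((-3*(-3*x)) - 8)^2 = 1] √ both sides: 1 ≥ 0 gives two branches, so sqrt: (-3*(-3*x)) - 8 = 1 or -1.
Step 2. [(-3*(-3*x)) - 8 = 1 or -1] peel the -8: add 8 from each side ⇒ sub: -3*(-3*x) = 9 or 7.
Step 3. [-3*(-3*x) = 9 or 7] divide by the outer -3 ⇒ div: -3*x = -3 or -7/3.
Step 4. [-3*x = -3 or -7/3] -3 out front; divide by -3. So div: x = 1 or 7/9.

Answer: x ∈ {7/9, 1}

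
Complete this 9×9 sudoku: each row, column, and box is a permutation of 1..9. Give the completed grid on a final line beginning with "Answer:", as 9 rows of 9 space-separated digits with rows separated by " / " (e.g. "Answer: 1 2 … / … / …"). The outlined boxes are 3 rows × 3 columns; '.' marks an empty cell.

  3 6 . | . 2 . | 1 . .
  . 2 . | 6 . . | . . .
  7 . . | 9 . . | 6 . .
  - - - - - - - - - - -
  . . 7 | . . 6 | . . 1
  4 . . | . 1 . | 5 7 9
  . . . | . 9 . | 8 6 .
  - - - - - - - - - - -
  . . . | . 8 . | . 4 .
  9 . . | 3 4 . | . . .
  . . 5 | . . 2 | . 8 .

Step 1. [r5c3∈{2,3,6,8}] 6 has one home in row 5: r5c3. So r5c3=6.
Step 2. [r8c8∈{1,2,5}] r8c8 is the only open cell in col 8 admitting 1, so r8c8=1.
Step 3. [r8c9∈{2,5,6,7}] row 8 places 6 nowhere but r8c9 ⇒ r8c9=6.
Step 4. [r7c9∈{2,3,5,7}] 5 has one home in box 9: r7c9. So r7c9=5.
Step 5. [r8c6∈{5,7}] across row 8, 5 lands solely at r8c6. So r8c6=5.
Step 6. [r9c2∈{1,3,4,7}] row 9 places 4 nowhere but r9c2 ⇒ r9c2=4.
Step 7. [r9c7∈{3,7,9}] r9c7 is the only open cell in row 9 admitting 9 ⇒ r9c7=9.
Step 8. [r9c9∈{3,7}] r9c9 is the only open cell in row 9 admitting 3. So r9c9=3.
Step 9. [r5c4∈{2,8}] across row 5, 2 lands solely at r5c4, so r5c4=2.
Step 10. [r7c1∈{1,2,6}] across row 7, 6 lands solely at r7c1, so r7c1=6.
Step 11. [r9c1∈{1}] r9c1 is down to just 1, so r9c1=1.
Step 12. [r9c4∈{7}] r9c4 has the single candidate 7. So r9c4=7.
Step 13. [r2c5∈{3,5,7}] r2c5 is the only open cell in col 5 admitting 7, so r2c5=7.
Step 14. [r4c2∈{3,5,8,9}] row 4 places 9 nowhere but r4c2, so r4c2=9.
Step 15. [r1c9∈{4,7,8}] row 1 places 7 nowhere but r1c9, so r1c9=7.
Step 16. [r6c6∈{3,4,7}] across row 6, 7 lands solely at r6c6. So r6c6=7.
Step 17. [r6c2∈{1,3,5}] r5c2, r7c2, r8c2 in col 2 together hold only {3,7,8}; those three values are spoken for ⇒ r6c2≠3.
Step 18. [r6c3∈{1,2,3}] row 6 places 3 nowhere but r6c3. So r6c3=3.
Step 19. [r5c2∈{8}] r5c2's peers cover all but 8. So r5c2=8.
Step 20. [r2c1∈{5,8}] across col 1, 8 lands solely at r2c1. So r2c1=8.
Step 21. [r2c9∈{4}] only 4 remains possible at r2c9, so r2c9=4.
Step 22. [r2c7∈{3}] r2c7 is down to just 3 ⇒ r2c7=3.
Step 23. [r3c2∈{1,5}] across box 1, 5 lands solely at r3c2 ⇒ r3c2=5.
Step 24. [r1c4∈{4,5,8}] r1c4 is the only open cell in box 2 admitting 5. So r1c4=5.
Step 25. [r6c9∈{2}] r6c9's peers cover all but 2, so r6c9=2.
Step 26. [r2c6∈{1}] r2c6's peers cover all but 1, so r2c6=1.
Step 27. [r8c2∈{7}] nothing but 7 survives at r8c2 ⇒ r8c2=7.
Step 28. [r4c5∈{3,5}] in col 5, 5 fits only at r4c5. So r4c5=5.
Step 29. [r8c7∈{2}] only 2 remains possible at r8c7. So r8c7=2.
Step 30. [r1c6∈{4,8}] 8 has one home in row 1: r1c6 ⇒ r1c6=8.
Step 31. [r1c3∈{4,9}] in row 1, 4 fits only at r1c3, so r1c3=4.
Step 32. [r6c4∈{4}] nothing but 4 survives at r6c4. So r6c4=4.
Step 33. [r2c3∈{9}] only 9 remains possible at r2c3 ⇒ r2c3=9.
Step 34. [r3c6∈{3,4}] in row 3, 4 fits only at r3c6, so r3c6=4.
Step 35. [r3c8∈{2}] r3c8 has the single candidate 2, so r3c8=2.
Step 36. [r1c8∈{9}] r1c8 is down to just 9. So r1c8=9.
Step 37. [r9c5∈{6}] r9c5 is down to just 6 ⇒ r9c5=6.
Step 38. [r2c8∈{5}] nothing but 5 survives at r2c8 ⇒ r2c8=5.
Step 39. [r4c1∈{2}] r4c1 has the single candidate 2. So r4c1=2.
Step 40. [r3c5∈{3}] nothing but 3 survives at r3c5, so r3c5=3.
Step 41. [r3c3∈{1}] only 1 remains possible at r3c3, so r3c3=1.
Step 42. [r6c2∈{1}] r6c2 is down to just 1. So r6c2=1.
Step 43. [r7c3∈{2}] only 2 remains possible at r7c3, so r7c3=2.
Step 44. [r4c7∈{4}] r4c7 is down to just 4. So r4c7=4.
Step 45. [r7c7∈{7}] r7c7's peers cover all but 7 ⇒ r7c7=7.
Step 46. [r8c3∈{8}] r8c3 has the single candidate 8 ⇒ r8c3=8.
Step 47. [r7c6∈{9}] r7c6 is down to just 9, so r7c6=9.
Step 48. [r5c6∈{3}] r5c6 has the single candidate 3. So r5c6=3.
Step 49. [r3c9∈{8}] r3c9's peers cover all but 8 ⇒ r3c9=8.
Step 50. [r4c8∈{3}] r4c8's peers cover all but 3, so r4c8=3.
Step 51. [r6c1∈{5}] r6c1 is down to just 5 ⇒ r6c1=5.
Step 52. [r7c2∈{3}] nothing but 3 survives at r7c2 ⇒ r7c2=3.
Step 53. [r4c4∈{8}] r4c4's peers cover all but 8. So r4c4=8.
Step 54. [r7c4∈{1}] r7c4's peers cover all but 1. So r7c4=1.

Answer: 3 6 4 5 2 8 1 9 7 / 8 2 9 6 7 1 3 5 4 / 7 5 1 9 3 4 6 2 8 / 2 9 7 8 5 6 4 3 1 / 4 8 6 2 1 3 5 7 9 / 5 1 3 4 9 7 8 6 2 / 6 3 2 1 8 9 7 4 5 / 9 7 8 3 4 5 2 1 6 / 1 4 5 7 6 2 9 8 3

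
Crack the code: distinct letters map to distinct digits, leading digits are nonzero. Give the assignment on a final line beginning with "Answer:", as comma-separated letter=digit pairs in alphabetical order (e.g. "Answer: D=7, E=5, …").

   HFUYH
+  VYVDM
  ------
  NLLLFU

Step 1. [col 1: H + M ≡ U (mod 10)] no forcing yet in column 1 (carry-in 0); H=5 is free and consistent — try it, so H=5.
Step 2. [N] the sum has 6 digits but both addends have 5; that extra leading digit N is the final carry, namely 1. So N=1.
Step 3. [col 1: H + M ≡ U (mod 10)] U=4 is one option consistent with column 1 (H + M ≡ U (mod 10), carry-in 0) — take it ⇒ U=4.
Step 4. [col 1: H + M ≡ U (mod 10)] column 1 reads H+M+carry(0)=U with H=5, U=4; with digits 1,4,5 already taken and all letters distinct, the only value for M is 9 ⇒ M=9.
Step 5. [col 2: Y + D ≡ F (mod 10)] no forcing yet in column 2 (carry-in 1); F=0 is free and consistent — try it ⇒ F=0.
Step 6. [col 2: Y + D ≡ F (mod 10)] Y=2 is one option consistent with column 2 (Y + D ≡ F (mod 10), carry-in 1) — take it. So Y=2.
Step 7. [col 2: Y + D ≡ F (mod 10)] column 2 reads Y+D+carry(1)=F with Y=2, F=0; with digits 0,1,2,4,5,9 already taken and all letters distinct, the only value for D is 7, so D=7.
Step 8. [col 3: U + V ≡ L (mod 10)] several values work for L in column 3 (U + V ≡ L (mod 10), carry-in 1); try L=3, so L=3.
Step 9. [col 3: U + V ≡ L (mod 10)] column 3 reads U+V+carry(1)=L with U=4, L=3; with digits 0,1,2,3,4,5,7,9 already taken and all letters distinct, the only value for V is 8 ⇒ V=8.

Answer: D=7, F=0, H=5, L=3, M=9, N=1, U=4, V=8, Y=2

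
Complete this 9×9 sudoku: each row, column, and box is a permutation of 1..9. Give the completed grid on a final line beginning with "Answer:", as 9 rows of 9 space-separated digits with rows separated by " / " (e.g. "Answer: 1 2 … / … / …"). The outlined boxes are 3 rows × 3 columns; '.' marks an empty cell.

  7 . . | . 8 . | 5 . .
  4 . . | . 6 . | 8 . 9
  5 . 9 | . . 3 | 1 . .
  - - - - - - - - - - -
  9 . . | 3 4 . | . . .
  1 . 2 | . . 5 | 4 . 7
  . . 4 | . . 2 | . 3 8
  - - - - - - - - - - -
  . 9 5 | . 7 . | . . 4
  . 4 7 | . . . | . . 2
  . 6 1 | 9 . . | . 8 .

Step 1. [r3c5∈{2}] r3c5 is down to just 2, so r3c5=2.
Step 2. [r1c3∈{3,6}] in box 1, 6 fits only at r1c3, so r1c3=6.
Step 3. [r7c4∈{1,2,6,8}] r7c4 is the only open cell in col 4 admitting 2. So r7c4=2.
Step 4. [r4c9∈{1,5,6}] across col 9, 1 lands solely at r4c9. So r4c9=1.
Step 5. [r4c8∈{2,5,6}] in box 6, 5 fits only at r4c8. So r4c8=5.
Step 6. [r2c4∈{1,5,7}] across row 2, 5 lands solely at r2c4. So r2c4=5.
Step 7. [r4c3∈{8}] r4c3 has the single candidate 8. So r4c3=8.
Step 8. [r8c5∈{1,3,5}] r8c5 is the only open cell in row 8 admitting 5, so r8c5=5.
Step 9. [r9c5∈{3}] nothing but 3 survives at r9c5, so r9c5=3.
Step 10. [r4c2∈{7}] nothing but 7 survives at r4c2, so r4c2=7.
Step 11. [r4c6∈{6}] r4c6 is down to just 6, so r4c6=6.
Step 12. [r5c8∈{6,9}] across row 5, 6 lands solely at r5c8 ⇒ r5c8=6.
Step 13. [r2c6∈{1,7}] r2c6 is the only open cell in col 6 admitting 7 ⇒ r2c6=7.
Step 14. [r2c2∈{1,2,3}] row 2 places 1 nowhere but r2c2 ⇒ r2c2=1.
Step 15. [r8c4∈{1,6,8}] in col 4, 6 fits only at r8c4. So r8c4=6.
Step 16. [r3c4∈{4}] r3c4's peers cover all but 4, so r3c4=4.
Step 17. [r7c8∈{1}] r7c8 is down to just 1. So r7c8=1.
Step 18. [r1c2∈{2,3}] col 2 places 2 nowhere but r1c2. So r1c2=2.
Step 19. [r7c6∈{8}] nothing but 8 survives at r7c6. So r7c6=8.
Step 20. [r1c4∈{1}] r1c4 is down to just 1 ⇒ r1c4=1.
Step 21. [r6c7∈{9}] r6c7 has the single candidate 9. So r6c7=9.
Step 22. [r8c7∈{3}] r8c7 is down to just 3, so r8c7=3.
Step 23. [r9c7∈{7}] only 7 remains possible at r9c7. So r9c7=7.
Step 24. [r8c1∈{8}] only 8 remains possible at r8c1. So r8c1=8.
Step 25. [r6c5∈{1}] r6c5 has the single candidate 1, so r6c5=1.
Step 26. [r7c7∈{6}] r7c7 is down to just 6. So r7c7=6.
Step 27. [r2c8∈{2}] r2c8 is down to just 2, so r2c8=2.
Step 28. [r9c1∈{2}] r9c1 has the single candidate 2 ⇒ r9c1=2.
Step 29. [r1c8∈{4}] r1c8 has the single candidate 4, so r1c8=4.
Step 30. [r8c6∈{1}] r8c6 is down to just 1. So r8c6=1.
Step 31. [r9c9∈{5}] r9c9's peers cover all but 5, so r9c9=5.
Step 32. [r1c6∈{9}] r1c6 is down to just 9. So r1c6=9.
Step 33. [r1c9∈{3}] nothing but 3 survives at r1c9. So r1c9=3.
Step 34. [r6c1∈{6}] only 6 remains possible at r6c1. So r6c1=6.
Step 35. [r3c8∈{7}] only 7 remains possible at r3c8 ⇒ r3c8=7.
Step 36. [r3c9∈{6}] r3c9's peers cover all but 6, so r3c9=6.
Step 37. [r6c2∈{5}] r6c2 is down to just 5, so r6c2=5.
Step 38. [r4c7∈{2}] nothing but 2 survives at r4c7, so r4c7=2.
Step 39. [r5c4∈{8}] r5c4's peers cover all but 8. So r5c4=8.
Step 40. [r9c6∈{4}] only 4 remains possible at r9c6 ⇒ r9c6=4.
Step 41. [r5c2∈{3}] only 3 remains possible at r5c2 ⇒ r5c2=3.
Step 42. [r7c1∈{3}] r7c1 has the single candidate 3. So r7c1=3.
Step 43. [r3c2∈{8}] r3c2 is down to just 8, so r3c2=8.
Step 44. [r6c4∈{7}] only 7 remains possible at r6c4. So r6c4=7.
Step 45. [r5c5∈{9}] r5c5's peers cover all but 9. So r5c5=9.
Step 46. [r2c3∈{3}] r2c3 has the single candidate 3, so r2c3=3.
Step 47. [r8c8∈{9}] r8c8's peers cover all but 9. So r8c8=9.

Answer: 7 2 6 1 8 9 5 4 3 / 4 1 3 5 6 7 8 2 9 / 5 8 9 4 2 3 1 7 6 / 9 7 8 3 4 6 2 5 1 / 1 3 2 8 9 5 4 6 7 / 6 5 4 7 1 2 9 3 8 / 3 9 5 2 7 8 6 1 4 / 8 4 7 6 5 1 3 9 2 / 2 6 1 9 3 4 7 8 5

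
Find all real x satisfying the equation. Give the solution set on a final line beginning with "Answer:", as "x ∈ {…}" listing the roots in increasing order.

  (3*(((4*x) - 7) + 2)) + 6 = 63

Step 1. [(3*(((4*x) - 7) + 2)) + 6 = 63] common factor 3 (LHS and 63) — divide through ⇒ factor: (((4*x) - 7) + 2) + 2 = 21.
Step 2. [(((4*x) - 7) + 2) + 2 = 21] 2 comes off first (subtract 2). So sub: ((4*x) - 7) + 2 = 19.
Step 3. [((4*x) - 7) + 2 = 19] 2 comes off first (subtract 2), so sub: (4*x) - 7 = 17.
Step 4. [(4*x) - 7 = 17] peel the -7: add 7 from each side. So sub: 4*x = 24.
Step 5. [4*x = 24] leading coefficient 4: divide by 4. So div: x = 6.

Answer: x ∈ {6}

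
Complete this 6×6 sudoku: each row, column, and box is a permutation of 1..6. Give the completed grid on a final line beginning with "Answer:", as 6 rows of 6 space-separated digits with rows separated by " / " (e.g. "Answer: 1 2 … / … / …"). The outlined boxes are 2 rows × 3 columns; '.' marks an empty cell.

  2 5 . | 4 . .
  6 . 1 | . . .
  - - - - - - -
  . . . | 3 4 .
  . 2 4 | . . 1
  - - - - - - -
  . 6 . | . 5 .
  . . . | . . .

Step 1. [r3c6∈{2,5,6}] in row 3, 2 fits only at r3c6, so r3c6=2.
Step 2. [r1c3∈{3}] r1c3's peers cover all but 3, so r1c3=3.
Step 3. [r6c2∈{1,3,4}] r6c2 is the only open cell in col 2 admitting 3, so r6c2=3.
Step 4. [r4c5∈{6}] r4c5's peers cover all but 6 ⇒ r4c5=6.
Step 5. [r6c4∈{1,2,6}] r6c4 is the only open cell in col 4 admitting 6, so r6c4=6.
Step 6. [r5c4∈{1,2}] r5c4 is the only open cell in col 4 admitting 1. So r5c4=1.
Step 7. [r6c1∈{1,4,5}] row 6 places 1 nowhere but r6c1 ⇒ r6c1=1.
Step 8. [r6c3∈{2,5}] 5 has one home in row 6: r6c3. So r6c3=5.
Step 9. [r2c4∈{2,5}] across col 4, 2 lands solely at r2c4 ⇒ r2c4=2.
Step 10. [r5c6∈{3,4}] across row 5, 3 lands solely at r5c6 ⇒ r5c6=3.
Step 11. [r3c1∈{5}] r3c1 is down to just 5. So r3c1=5.
Step 12. [r2c2∈{4}] r2c2 is down to just 4, so r2c2=4.
Step 13. [r2c5∈{3}] nothing but 3 survives at r2c5, so r2c5=3.
Step 14. [r3c3∈{6}] only 6 remains possible at r3c3, so r3c3=6.
Step 15. [r4c1∈{3}] only 3 remains possible at r4c1 ⇒ r4c1=3.
Step 16. [r6c6∈{4}] r6c6 is down to just 4, so r6c6=4.
Step 17. [r5c3∈{2}] r5c3 is down to just 2. So r5c3=2.
Step 18. [r1c5∈{1}] r1c5 is down to just 1, so r1c5=1.
Step 19. [r1c6∈{6}] r1c6 is down to just 6, so r1c6=6.
Step 20. [r6c5∈{2}] r6c5 is down to just 2 ⇒ r6c5=2.
Step 21. [r3c2∈{1}] r3c2 has the single candidate 1, so r3c2=1.
Step 22. [r2c6∈{5}] r2c6 has the single candidate 5 ⇒ r2c6=5.
Step 23. [r5c1∈{4}] r5c1's peers cover all but 4, so r5c1=4.
Step 24. [r4c4∈{5}] only 5 remains possible at r4c4. So r4c4=5.

Answer: 2 5 3 4 1 6 / 6 4 1 2 3 5 / 5 1 6 3 4 2 / 3 2 4 5 6 1 / 4 6 2 1 5 3 / 1 3 5 6 2 4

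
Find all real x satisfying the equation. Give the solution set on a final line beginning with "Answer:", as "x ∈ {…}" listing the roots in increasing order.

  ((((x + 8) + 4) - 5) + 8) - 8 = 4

Step 1. [((((x + 8) + 4) - 5) + 8) - 8 = 4] the outer -8 inverts by adding 8 ⇒ sub: (((x + 8) + 4) - 5) + 8 = 12.
Step 2. [(((x + 8) + 4) - 5) + 8 = 12] 8 comes off first (subtract 8), so sub: ((x + 8) + 4) - 5 = 4.
Step 3. [((x + 8) + 4) - 5 = 4] add 5: x sits inside (… - 5), so sub: (x + 8) + 4 = 9.
Step 4. [(x + 8) + 4 = 9] the outer +4 inverts by subtracting 4, so sub: x + 8 = 5.
Step 5. [x + 8 = 5] 8 comes off first (subtract 8) ⇒ sub: x = -3.

Answer: x ∈ {-3}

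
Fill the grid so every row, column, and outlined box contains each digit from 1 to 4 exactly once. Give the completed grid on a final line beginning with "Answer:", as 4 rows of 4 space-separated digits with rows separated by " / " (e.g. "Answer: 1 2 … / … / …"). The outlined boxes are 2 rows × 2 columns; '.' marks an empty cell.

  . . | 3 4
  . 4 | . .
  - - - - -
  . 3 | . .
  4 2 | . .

Step 1. [r4c3∈{1}] r4c3 is down to just 1, so r4c3=1.
Step 2. [r2c3∈{2}] r2c3's peers cover all but 2. So r2c3=2.
Step 3. [r3c1∈{1}] r3c1 has the single candidate 1, so r3c1=1.
Step 4. [r1c2∈{1}] r1c2 is down to just 1. So r1c2=1.
Step 5. [r3c4∈{2}] r3c4 has the single candidate 2. So r3c4=2.
Step 6. [r2c4∈{1}] r2c4 is down to just 1, so r2c4=1.
Step 7. [r2c1∈{3}] r2c1's peers cover all but 3, so r2c1=3.
Step 8. [r4c4∈{3}] only 3 remains possible at r4c4 ⇒ r4c4=3.
Step 9. [r1c1∈{2}] r1c1's peers cover all but 2 ⇒ r1c1=2.
Step 10. [r3c3∈{4}] only 4 remains possible at r3c3, so r3c3=4.

Answer: 2 1 3 4 / 3 4 2 1 / 1 3 4 2 / 4 2 1 3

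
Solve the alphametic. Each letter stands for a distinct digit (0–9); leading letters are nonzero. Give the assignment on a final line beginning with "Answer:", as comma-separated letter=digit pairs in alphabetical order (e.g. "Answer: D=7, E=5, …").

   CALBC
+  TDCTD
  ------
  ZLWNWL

Step 1. [col 1: C + D ≡ L (mod 10)] several values work for L in column 1 (C + D ≡ L (mod 10), carry-in 0); try L=5 ⇒ L=5.
Step 2. [col 1: C + D ≡ L (mod 10)] column 1 (C + D ≡ L (mod 10), carry-in 0) doesn't pin D yet; pick D=7 and continue, so D=7.
Step 3. [col 1: C + D ≡ L (mod 10)] column 1: given D=7, L=5, carry-in 0, and digits 5,7 already taken and all letters distinct, C+D≡L (mod 10) forces C=8. So C=8.
Step 4. [col 2: B + T ≡ W (mod 10)] several values work for W in column 2 (B + T ≡ W (mod 10), carry-in 1); try W=0 ⇒ W=0.
Step 5. [col 2: B + T ≡ W (mod 10)] no forcing yet in column 2 (carry-in 1); B=3 is free and consistent — try it ⇒ B=3.
Step 6. [Z] Z is the leading digit of a 6-digit sum of two 5-digit numbers; the final carry is exactly 1. So Z=1.
Step 7. [col 2: B + T ≡ W (mod 10)] from column 2 (B=3, W=0, carry-in 1, digits 0,1,3,5,7,8 already taken and all letters distinct): T must equal 6. So T=6.
Step 8. [col 3: L + C ≡ N (mod 10)] in column 3 we have L+C≡N with carry-in 1; given L=5, C=8 and digits 0,1,3,5,6,7,8 already taken and all letters distinct, that pins N to 4 ⇒ N=4.
Step 9. [col 4: A + D ≡ W (mod 10)] column 4 reads A+D+carry(1)=W with D=7, W=0; with digits 0,1,3,4,5,6,7,8 already taken and all letters distinct, the only value for A is 2 ⇒ A=2.

Answer: A=2, B=3, C=8, D=7, L=5, N=4, T=6, W=0, Z=1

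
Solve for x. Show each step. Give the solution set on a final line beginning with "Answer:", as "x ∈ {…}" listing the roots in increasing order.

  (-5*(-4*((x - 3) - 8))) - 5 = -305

Step 1. [(-5*(-4*((x - 3) - 8))) - 5 = -305] peel the -5: add 5 from each side ⇒ sub: -5*(-4*((x - 3) - 8)) = -300.
Step 2. [-5*(-4*((x - 3) - 8)) = -300] LHS = -5·(…); ÷-5 both sides. So div: -4*((x - 3) - 8) = 60.
Step 3. [-4*((x - 3) - 8) = 60] leading coefficient -4: divide by -4. So div: (x - 3) - 8 = -15.
Step 4. [(x - 3) - 8 = -15] the outer -8 inverts by adding 8 ⇒ sub: x - 3 = -7.
Step 5. [x - 3 = -7] add 3: x sits inside (… - 3). So sub: x = -4.

Answer: x ∈ {-4}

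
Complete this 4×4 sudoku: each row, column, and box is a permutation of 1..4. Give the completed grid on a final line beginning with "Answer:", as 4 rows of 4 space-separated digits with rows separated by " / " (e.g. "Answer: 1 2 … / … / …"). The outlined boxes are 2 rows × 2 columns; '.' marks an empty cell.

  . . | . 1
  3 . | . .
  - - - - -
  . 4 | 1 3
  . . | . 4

Step 1. [r1c2∈{2}] r1c2's peers cover all but 2 ⇒ r1c2=2.
Step 2. [r4c3∈{2}] only 2 remains possible at r4c3. So r4c3=2.
Step 3. [r4c1∈{1}] nothing but 1 survives at r4c1 ⇒ r4c1=1.
Step 4. [r2c3∈{4}] r2c3 has the single candidate 4. So r2c3=4.
Step 5. [r2c2∈{1}] r2c2 has the single candidate 1 ⇒ r2c2=1.
Step 6. [r4c2∈{3}] r4c2 is down to just 3 ⇒ r4c2=3.
Step 7. [r3c1∈{2}] r3c1 has the single candidate 2. So r3c1=2.
Step 8. [r1c3∈{3}] r1c3's peers cover all but 3, so r1c3=3.
Step 9. [r1c1∈{4}] only 4 remains possible at r1c1 ⇒ r1c1=4.
Step 10. [r2c4∈{2}] only 2 remains possible at r2c4 ⇒ r2c4=2.

Answer: 4 2 3 1 / 3 1 4 2 / 2 4 1 3 / 1 3 2 4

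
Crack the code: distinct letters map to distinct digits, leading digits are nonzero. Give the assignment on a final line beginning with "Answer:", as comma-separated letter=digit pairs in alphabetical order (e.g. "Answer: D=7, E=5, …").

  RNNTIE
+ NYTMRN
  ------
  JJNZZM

Step 1. [col 1: E + N ≡ M (mod 10)] no forcing yet in column 1 (carry-in 0); N=3 is free and consistent — try it. So N=3.
Step 2. [col 1: E + N ≡ M (mod 10)] no forcing yet in column 1 (carry-in 0); E=5 is free and consistent — try it, so E=5.
Step 3. [col 1: E + N ≡ M (mod 10)] column 1 reads E+N+carry(0)=M with E=5, N=3; with digits 3,5 already taken and all letters distinct, the only value for M is 8. So M=8.
Step 4. [col 2: I + R ≡ Z (mod 10)] several values work for R in column 2 (I + R ≡ Z (mod 10), carry-in 0); try R=1, so R=1.
Step 5. [col 2: I + R ≡ Z (mod 10)] Z=7 is one option consistent with column 2 (I + R ≡ Z (mod 10), carry-in 0) — take it. So Z=7.
Step 6. [col 2: I + R ≡ Z (mod 10)] column 2: given R=1, Z=7, carry-in 0, and digits 1,3,5,7,8 already taken and all letters distinct, I+R≡Z (mod 10) forces I=6. So I=6.
Step 7. [col 3: T + M ≡ Z (mod 10)] from column 3 (M=8, Z=7, carry-in 0, digits 1,3,5,6,7,8 already taken and all letters distinct): T must equal 9. So T=9.
Step 8. [col 5: N + Y ≡ J (mod 10)] in column 5 we have N+Y≡J with carry-in 1; given N=3 and digits 1,3,5,6,7,8,9 already taken and all letters distinct, that pins J to 4 ⇒ J=4.
Step 9. [col 5: N + Y ≡ J (mod 10)] column 5: given N=3, J=4, carry-in 1, and digits 1,3,4,5,6,7,8,9 already taken and all letters distinct, N+Y≡J (mod 10) forces Y=0. So Y=0.

Answer: E=5, I=6, J=4, M=8, N=3, R=1, T=9, Y=0, Z=7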